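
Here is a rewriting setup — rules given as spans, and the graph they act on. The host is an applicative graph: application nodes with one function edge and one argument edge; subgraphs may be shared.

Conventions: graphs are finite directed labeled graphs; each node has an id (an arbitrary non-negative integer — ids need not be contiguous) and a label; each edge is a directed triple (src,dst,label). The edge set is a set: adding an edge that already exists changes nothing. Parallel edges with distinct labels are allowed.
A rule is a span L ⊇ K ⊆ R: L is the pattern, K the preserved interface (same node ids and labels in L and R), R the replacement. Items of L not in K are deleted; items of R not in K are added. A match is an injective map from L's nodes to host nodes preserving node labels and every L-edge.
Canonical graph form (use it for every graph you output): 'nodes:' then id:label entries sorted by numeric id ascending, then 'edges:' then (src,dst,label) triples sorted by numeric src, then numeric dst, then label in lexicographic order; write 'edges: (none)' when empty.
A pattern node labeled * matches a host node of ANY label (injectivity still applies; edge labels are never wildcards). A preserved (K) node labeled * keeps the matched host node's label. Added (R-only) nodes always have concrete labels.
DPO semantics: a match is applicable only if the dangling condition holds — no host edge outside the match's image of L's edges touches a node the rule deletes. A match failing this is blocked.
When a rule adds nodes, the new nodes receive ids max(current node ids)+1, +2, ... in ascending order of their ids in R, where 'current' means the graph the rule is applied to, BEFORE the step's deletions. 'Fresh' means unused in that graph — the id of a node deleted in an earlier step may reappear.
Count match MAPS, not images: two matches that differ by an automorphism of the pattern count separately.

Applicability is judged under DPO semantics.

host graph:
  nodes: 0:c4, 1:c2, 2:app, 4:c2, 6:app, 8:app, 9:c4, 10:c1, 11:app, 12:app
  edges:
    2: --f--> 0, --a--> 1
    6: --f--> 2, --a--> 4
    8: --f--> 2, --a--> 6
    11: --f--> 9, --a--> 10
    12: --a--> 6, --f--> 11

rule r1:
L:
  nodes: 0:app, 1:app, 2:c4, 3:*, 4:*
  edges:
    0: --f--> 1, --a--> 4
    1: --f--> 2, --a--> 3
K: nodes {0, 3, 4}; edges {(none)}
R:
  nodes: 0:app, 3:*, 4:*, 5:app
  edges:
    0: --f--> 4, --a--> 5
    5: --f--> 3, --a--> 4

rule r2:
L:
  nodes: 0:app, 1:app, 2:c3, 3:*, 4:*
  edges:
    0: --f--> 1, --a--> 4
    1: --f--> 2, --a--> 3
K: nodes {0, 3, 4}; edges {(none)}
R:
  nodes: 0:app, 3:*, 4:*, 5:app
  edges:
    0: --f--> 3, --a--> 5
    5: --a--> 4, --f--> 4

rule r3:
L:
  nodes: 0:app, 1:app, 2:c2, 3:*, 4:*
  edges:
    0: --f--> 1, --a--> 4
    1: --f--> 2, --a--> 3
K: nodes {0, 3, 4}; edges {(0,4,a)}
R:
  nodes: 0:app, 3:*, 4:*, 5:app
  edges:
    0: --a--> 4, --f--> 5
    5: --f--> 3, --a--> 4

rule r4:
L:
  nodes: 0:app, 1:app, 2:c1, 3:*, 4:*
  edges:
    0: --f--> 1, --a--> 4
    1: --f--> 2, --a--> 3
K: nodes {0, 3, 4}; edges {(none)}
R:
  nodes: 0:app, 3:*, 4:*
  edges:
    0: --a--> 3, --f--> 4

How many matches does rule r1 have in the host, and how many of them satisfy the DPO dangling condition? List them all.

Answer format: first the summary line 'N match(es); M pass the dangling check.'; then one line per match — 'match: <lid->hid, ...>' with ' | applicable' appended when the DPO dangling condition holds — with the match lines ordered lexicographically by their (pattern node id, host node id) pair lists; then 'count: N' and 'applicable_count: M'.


3 match(es); 1 pass the dangling check.
match: 0->6, 1->2, 2->0, 3->1, 4->4
match: 0->8, 1->2, 2->0, 3->1, 4->6
match: 0->12, 1->11, 2->9, 3->10, 4->6 | applicable
count: 3
applicable_count: 1


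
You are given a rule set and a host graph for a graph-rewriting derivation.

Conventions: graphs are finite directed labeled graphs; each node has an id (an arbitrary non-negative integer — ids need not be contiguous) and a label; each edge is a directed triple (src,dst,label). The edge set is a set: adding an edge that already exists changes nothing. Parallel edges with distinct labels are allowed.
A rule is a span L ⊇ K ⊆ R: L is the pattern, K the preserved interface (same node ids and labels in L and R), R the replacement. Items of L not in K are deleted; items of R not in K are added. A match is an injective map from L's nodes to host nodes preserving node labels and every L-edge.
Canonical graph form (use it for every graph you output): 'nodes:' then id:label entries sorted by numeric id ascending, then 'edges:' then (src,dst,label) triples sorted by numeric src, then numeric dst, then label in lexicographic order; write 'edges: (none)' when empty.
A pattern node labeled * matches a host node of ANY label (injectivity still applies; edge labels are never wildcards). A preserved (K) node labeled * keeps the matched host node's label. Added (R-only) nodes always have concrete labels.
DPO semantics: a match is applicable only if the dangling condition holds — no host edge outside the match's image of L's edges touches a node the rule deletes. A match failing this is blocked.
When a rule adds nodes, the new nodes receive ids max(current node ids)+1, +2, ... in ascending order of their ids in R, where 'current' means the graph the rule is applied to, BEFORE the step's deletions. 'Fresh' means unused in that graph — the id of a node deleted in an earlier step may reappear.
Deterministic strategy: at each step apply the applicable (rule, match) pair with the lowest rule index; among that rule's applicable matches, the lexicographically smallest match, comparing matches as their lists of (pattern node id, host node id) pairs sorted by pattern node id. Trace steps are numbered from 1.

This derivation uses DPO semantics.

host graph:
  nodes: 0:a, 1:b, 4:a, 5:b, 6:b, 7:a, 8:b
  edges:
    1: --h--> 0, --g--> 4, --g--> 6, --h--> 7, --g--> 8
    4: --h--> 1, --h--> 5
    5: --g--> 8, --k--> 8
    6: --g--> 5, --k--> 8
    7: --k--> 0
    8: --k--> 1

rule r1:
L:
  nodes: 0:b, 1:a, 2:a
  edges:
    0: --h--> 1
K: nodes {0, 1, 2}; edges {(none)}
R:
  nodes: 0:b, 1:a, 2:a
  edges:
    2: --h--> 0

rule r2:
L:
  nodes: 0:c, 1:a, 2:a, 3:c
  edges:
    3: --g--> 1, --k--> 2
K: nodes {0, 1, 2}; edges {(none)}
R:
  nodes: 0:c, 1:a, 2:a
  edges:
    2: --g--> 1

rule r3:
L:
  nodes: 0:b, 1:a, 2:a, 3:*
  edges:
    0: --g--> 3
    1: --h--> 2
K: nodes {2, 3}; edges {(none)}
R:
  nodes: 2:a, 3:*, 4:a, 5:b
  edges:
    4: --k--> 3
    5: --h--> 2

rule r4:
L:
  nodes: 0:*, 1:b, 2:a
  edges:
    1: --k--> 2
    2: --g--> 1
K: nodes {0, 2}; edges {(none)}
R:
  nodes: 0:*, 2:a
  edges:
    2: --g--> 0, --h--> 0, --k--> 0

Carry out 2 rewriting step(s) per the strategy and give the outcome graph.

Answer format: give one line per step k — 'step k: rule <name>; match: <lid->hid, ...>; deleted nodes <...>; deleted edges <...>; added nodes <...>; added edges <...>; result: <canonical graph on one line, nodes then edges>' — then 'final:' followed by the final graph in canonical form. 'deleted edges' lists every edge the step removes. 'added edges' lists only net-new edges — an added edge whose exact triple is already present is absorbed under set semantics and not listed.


step 1: rule r1; match: 0->1, 1->0, 2->4; deleted nodes (none); deleted edges (1,0,h); added nodes (none); added edges (none); result: nodes: 0:a, 1:b, 4:a, 5:b, 6:b, 7:a, 8:b edges: (1,4,g); (1,6,g); (1,7,h); (1,8,g); (4,1,h); (4,5,h); (5,8,g); (5,8,k); (6,5,g); (6,8,k); (7,0,k); (8,1,k)
step 2: rule r1; match: 0->1, 1->7, 2->0; deleted nodes (none); deleted edges (1,7,h); added nodes (none); added edges (0,1,h); result: nodes: 0:a, 1:b, 4:a, 5:b, 6:b, 7:a, 8:b edges: (0,1,h); (1,4,g); (1,6,g); (1,8,g); (4,1,h); (4,5,h); (5,8,g); (5,8,k); (6,5,g); (6,8,k); (7,0,k); (8,1,k)
final:
nodes: 0:a, 1:b, 4:a, 5:b, 6:b, 7:a, 8:b
edges: (0,1,h); (1,4,g); (1,6,g); (1,8,g); (4,1,h); (4,5,h); (5,8,g); (5,8,k); (6,5,g); (6,8,k); (7,0,k); (8,1,k)


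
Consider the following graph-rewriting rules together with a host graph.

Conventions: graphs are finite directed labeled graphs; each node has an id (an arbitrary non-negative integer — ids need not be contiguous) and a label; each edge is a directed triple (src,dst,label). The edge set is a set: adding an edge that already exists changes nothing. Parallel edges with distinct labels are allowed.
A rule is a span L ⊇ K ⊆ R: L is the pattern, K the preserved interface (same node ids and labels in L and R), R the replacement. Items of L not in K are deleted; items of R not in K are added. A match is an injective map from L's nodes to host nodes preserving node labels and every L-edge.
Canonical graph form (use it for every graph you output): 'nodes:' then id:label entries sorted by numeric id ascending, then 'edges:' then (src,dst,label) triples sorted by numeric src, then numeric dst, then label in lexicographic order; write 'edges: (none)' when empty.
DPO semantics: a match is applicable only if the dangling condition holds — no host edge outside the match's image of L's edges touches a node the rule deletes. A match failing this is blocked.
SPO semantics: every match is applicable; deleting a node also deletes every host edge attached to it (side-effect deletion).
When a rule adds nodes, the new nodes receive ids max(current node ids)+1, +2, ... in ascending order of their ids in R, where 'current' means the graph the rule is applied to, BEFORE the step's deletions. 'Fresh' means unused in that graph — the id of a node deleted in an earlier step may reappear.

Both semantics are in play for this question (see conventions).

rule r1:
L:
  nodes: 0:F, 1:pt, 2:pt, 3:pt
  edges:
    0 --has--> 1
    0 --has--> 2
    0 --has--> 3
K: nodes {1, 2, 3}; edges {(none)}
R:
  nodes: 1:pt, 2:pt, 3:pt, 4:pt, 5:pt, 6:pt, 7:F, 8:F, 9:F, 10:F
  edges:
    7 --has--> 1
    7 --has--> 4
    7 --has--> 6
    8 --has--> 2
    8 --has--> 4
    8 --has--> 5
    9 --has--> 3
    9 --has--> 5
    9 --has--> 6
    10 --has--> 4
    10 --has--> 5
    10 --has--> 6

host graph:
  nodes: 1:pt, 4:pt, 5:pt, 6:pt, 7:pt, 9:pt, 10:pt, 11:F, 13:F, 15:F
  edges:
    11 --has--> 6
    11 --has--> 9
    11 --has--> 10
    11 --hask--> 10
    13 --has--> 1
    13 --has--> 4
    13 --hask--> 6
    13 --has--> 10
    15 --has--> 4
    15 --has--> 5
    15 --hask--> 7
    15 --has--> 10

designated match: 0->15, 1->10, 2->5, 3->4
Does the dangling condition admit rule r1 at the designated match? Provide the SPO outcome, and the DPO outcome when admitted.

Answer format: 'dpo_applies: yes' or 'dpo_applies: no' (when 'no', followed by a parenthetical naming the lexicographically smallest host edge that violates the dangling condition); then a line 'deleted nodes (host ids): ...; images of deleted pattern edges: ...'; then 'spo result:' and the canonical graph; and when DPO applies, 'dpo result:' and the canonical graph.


dpo_applies: no
(the rule deletes node 15, which keeps host edge (15,7,hask) outside the match image — the dangling condition fails, DPO blocks; SPO proceeds and side-deletes such edges)
deleted nodes (host ids): 15; images of deleted pattern edges: (15,4,has); (15,5,has); (15,10,has)
spo result:
nodes: 1:pt, 4:pt, 5:pt, 6:pt, 7:pt, 9:pt, 10:pt, 11:F, 13:F, 16:pt, 17:pt, 18:pt, 19:F, 20:F, 21:F, 22:F
edges: (11,6,has); (11,9,has); (11,10,has); (11,10,hask); (13,1,has); (13,4,has); (13,6,hask); (13,10,has); (19,10,has); (19,16,has); (19,18,has); (20,5,has); (20,16,has); (20,17,has); (21,4,has); (21,17,has); (21,18,has); (22,16,has); (22,17,has); (22,18,has)


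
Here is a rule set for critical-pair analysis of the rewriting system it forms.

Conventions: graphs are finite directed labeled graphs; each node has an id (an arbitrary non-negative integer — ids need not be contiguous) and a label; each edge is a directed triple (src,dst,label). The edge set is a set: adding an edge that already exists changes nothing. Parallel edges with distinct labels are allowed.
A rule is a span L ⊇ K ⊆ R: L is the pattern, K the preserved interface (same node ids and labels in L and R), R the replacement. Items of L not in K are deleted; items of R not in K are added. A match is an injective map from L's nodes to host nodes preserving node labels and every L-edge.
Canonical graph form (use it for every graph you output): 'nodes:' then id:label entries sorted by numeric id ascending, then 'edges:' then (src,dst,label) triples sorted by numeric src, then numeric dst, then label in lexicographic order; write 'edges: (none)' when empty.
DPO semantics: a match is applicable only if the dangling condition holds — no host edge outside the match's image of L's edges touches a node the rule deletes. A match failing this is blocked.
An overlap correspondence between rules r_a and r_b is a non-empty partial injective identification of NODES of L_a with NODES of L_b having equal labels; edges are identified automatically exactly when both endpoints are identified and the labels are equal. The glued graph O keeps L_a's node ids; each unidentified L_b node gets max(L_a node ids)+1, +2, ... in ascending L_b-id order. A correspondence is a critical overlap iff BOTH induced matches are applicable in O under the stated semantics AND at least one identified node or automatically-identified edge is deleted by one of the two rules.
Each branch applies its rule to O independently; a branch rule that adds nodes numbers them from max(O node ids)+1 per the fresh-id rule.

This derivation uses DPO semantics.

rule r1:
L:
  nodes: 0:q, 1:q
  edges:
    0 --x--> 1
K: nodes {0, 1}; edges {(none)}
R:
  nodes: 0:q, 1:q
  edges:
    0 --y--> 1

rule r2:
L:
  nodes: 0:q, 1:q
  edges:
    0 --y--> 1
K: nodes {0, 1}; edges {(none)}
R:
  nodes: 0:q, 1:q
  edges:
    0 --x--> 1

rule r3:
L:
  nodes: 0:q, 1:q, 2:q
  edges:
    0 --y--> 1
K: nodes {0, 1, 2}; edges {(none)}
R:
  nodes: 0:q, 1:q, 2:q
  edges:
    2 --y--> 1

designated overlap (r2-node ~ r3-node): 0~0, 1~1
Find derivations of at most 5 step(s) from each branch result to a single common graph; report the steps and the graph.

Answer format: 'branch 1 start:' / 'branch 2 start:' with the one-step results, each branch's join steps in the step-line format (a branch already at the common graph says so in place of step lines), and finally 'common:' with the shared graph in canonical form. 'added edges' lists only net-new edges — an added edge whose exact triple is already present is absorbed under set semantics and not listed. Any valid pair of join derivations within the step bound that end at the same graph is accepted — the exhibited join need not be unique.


branch 1 start:
nodes: 0:q, 1:q, 2:q
edges: (0,1,x)
branch 2 start:
nodes: 0:q, 1:q, 2:q
edges: (2,1,y)
branch 1 step 1: rule r1; match: 0->0, 1->1; deleted nodes (none); deleted edges (0,1,x); added nodes (none); added edges (0,1,y); result: nodes: 0:q, 1:q, 2:q edges: (0,1,y)
branch 2 step 1: rule r3; match: 0->2, 1->1, 2->0; deleted nodes (none); deleted edges (2,1,y); added nodes (none); added edges (0,1,y); result: nodes: 0:q, 1:q, 2:q edges: (0,1,y)
common:
nodes: 0:q, 1:q, 2:q
edges: (0,1,y)


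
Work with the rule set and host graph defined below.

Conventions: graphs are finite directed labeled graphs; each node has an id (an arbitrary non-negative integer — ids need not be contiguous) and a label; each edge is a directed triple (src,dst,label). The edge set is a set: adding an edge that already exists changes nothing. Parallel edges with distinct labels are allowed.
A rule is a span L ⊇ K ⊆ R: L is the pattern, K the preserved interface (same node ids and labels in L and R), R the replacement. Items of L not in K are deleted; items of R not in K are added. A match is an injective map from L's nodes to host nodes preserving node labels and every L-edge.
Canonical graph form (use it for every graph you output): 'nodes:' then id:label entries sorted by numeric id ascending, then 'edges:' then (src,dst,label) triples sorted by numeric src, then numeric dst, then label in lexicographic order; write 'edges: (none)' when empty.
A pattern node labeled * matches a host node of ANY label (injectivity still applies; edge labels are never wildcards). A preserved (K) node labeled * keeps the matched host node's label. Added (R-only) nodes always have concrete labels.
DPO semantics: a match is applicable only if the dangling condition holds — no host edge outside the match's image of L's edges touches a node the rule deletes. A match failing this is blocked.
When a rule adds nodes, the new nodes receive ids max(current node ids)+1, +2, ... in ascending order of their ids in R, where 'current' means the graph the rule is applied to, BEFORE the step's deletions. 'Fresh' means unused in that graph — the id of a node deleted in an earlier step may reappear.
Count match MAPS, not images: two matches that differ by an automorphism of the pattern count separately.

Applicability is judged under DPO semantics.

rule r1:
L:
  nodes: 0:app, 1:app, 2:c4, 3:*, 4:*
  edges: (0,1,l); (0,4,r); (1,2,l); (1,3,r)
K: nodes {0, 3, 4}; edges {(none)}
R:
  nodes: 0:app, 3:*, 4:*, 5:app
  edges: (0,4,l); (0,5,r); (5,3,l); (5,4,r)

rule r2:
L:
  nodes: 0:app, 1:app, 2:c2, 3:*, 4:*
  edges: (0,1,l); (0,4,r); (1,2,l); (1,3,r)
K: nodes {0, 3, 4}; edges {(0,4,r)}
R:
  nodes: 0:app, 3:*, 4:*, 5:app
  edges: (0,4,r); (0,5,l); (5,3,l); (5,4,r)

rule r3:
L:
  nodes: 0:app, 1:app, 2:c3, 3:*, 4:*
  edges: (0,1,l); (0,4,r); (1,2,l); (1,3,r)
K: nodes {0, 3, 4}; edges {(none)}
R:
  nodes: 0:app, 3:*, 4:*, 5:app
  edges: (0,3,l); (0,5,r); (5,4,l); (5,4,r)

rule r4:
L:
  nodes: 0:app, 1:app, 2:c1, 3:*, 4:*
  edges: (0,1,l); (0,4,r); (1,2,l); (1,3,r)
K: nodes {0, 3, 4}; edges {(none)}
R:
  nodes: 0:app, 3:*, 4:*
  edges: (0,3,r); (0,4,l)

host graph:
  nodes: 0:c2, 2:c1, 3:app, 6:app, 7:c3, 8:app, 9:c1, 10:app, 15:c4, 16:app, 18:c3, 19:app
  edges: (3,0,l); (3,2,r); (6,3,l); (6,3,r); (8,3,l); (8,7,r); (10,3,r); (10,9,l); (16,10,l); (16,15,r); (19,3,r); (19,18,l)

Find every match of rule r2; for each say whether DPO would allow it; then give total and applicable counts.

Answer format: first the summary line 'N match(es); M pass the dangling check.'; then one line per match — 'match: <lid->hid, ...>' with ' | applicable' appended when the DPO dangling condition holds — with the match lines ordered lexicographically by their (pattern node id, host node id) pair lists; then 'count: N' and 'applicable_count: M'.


1 match(es); 0 pass the dangling check.
match: 0->8, 1->3, 2->0, 3->2, 4->7
count: 1
applicable_count: 0


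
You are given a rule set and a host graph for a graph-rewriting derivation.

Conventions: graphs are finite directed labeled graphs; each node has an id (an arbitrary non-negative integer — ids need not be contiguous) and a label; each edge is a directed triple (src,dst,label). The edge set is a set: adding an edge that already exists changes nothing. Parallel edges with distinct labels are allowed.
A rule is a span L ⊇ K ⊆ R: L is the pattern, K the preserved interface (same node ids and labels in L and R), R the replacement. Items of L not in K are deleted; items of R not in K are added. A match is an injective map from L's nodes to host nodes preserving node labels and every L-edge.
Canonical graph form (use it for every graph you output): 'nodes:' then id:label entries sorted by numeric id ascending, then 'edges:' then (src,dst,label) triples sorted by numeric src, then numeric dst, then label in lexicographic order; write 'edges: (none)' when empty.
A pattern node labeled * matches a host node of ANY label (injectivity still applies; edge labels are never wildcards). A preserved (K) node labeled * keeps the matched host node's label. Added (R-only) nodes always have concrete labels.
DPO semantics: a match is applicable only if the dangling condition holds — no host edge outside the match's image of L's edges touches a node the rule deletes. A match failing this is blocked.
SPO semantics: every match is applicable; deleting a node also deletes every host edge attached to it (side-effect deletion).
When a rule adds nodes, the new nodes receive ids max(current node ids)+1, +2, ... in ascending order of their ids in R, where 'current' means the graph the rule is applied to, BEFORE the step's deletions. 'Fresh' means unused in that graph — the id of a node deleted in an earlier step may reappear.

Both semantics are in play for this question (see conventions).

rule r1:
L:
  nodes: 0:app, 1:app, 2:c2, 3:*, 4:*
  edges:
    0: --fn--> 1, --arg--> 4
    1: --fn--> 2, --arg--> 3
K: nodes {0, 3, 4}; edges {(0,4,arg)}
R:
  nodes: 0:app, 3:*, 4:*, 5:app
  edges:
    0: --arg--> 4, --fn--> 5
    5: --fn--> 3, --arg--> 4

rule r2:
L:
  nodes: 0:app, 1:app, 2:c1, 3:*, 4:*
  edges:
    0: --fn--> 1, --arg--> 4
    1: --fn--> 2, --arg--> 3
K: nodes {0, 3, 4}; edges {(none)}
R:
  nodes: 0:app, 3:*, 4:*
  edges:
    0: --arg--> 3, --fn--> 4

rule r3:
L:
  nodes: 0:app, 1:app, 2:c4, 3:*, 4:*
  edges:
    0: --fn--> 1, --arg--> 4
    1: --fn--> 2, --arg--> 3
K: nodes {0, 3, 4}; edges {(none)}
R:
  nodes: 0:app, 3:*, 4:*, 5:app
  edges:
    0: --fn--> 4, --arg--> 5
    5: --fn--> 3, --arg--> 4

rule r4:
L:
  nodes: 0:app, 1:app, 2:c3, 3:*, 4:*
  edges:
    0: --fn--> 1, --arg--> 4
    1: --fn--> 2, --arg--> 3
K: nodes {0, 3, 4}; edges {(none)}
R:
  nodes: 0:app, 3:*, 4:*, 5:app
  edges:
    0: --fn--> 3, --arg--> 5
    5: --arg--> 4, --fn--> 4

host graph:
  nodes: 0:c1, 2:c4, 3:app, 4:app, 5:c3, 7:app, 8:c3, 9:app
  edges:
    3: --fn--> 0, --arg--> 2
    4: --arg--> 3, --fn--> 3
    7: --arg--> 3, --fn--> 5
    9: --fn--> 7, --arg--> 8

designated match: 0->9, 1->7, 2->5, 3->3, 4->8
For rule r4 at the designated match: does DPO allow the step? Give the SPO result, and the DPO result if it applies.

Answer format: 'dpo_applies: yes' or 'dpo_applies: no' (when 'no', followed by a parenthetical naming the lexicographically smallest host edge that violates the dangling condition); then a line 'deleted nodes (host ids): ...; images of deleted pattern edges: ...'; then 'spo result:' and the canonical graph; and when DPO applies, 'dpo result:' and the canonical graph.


dpo_applies: yes
deleted nodes (host ids): 5, 7; images of deleted pattern edges: (7,3,arg); (7,5,fn); (9,7,fn); (9,8,arg)
spo result:
nodes: 0:c1, 2:c4, 3:app, 4:app, 8:c3, 9:app, 10:app
edges: (3,0,fn); (3,2,arg); (4,3,arg); (4,3,fn); (9,3,fn); (9,10,arg); (10,8,arg); (10,8,fn)
dpo result:
nodes: 0:c1, 2:c4, 3:app, 4:app, 8:c3, 9:app, 10:app
edges: (3,0,fn); (3,2,arg); (4,3,arg); (4,3,fn); (9,3,fn); (9,10,arg); (10,8,arg); (10,8,fn)


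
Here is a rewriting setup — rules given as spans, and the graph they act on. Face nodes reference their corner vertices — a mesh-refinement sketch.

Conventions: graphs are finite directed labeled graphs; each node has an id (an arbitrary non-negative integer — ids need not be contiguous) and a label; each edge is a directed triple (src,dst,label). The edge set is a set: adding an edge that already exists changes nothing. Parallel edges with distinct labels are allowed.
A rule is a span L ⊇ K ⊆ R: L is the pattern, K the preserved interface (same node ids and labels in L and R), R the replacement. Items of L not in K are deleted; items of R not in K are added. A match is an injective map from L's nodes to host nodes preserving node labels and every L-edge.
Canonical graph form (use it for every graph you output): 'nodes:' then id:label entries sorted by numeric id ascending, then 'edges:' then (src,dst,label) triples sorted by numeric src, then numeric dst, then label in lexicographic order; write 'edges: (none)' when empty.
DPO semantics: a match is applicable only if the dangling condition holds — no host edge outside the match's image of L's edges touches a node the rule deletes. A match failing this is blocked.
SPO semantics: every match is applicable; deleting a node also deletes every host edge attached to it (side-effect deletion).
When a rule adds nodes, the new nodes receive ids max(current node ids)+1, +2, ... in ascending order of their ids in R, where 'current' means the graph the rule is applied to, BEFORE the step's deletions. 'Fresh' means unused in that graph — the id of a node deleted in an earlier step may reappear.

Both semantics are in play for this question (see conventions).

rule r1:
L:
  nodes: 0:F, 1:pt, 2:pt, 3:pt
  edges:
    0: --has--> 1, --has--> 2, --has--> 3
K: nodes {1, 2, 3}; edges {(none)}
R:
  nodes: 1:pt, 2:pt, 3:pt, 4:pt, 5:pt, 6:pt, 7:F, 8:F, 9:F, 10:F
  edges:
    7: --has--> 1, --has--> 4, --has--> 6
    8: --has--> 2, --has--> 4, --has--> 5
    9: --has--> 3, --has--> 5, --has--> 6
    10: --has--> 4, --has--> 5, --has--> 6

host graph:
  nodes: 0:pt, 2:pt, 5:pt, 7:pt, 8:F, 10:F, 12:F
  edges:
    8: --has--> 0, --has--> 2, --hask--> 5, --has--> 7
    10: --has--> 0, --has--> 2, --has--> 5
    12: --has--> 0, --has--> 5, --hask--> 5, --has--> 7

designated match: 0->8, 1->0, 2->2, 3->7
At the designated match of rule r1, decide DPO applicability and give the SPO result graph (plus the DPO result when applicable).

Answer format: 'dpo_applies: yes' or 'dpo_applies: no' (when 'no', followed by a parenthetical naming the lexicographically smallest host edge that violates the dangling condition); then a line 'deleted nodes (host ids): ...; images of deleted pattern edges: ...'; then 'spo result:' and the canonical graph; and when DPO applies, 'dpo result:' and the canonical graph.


dpo_applies: no
(the rule deletes node 8, which keeps host edge (8,5,hask) outside the match image — the dangling condition fails, DPO blocks; SPO proceeds and side-deletes such edges)
deleted nodes (host ids): 8; images of deleted pattern edges: (8,0,has); (8,2,has); (8,7,has)
spo result:
nodes: 0:pt, 2:pt, 5:pt, 7:pt, 10:F, 12:F, 13:pt, 14:pt, 15:pt, 16:F, 17:F, 18:F, 19:F
edges: (10,0,has); (10,2,has); (10,5,has); (12,0,has); (12,5,has); (12,5,hask); (12,7,has); (16,0,has); (16,13,has); (16,15,has); (17,2,has); (17,13,has); (17,14,has); (18,7,has); (18,14,has); (18,15,has); (19,13,has); (19,14,has); (19,15,has)


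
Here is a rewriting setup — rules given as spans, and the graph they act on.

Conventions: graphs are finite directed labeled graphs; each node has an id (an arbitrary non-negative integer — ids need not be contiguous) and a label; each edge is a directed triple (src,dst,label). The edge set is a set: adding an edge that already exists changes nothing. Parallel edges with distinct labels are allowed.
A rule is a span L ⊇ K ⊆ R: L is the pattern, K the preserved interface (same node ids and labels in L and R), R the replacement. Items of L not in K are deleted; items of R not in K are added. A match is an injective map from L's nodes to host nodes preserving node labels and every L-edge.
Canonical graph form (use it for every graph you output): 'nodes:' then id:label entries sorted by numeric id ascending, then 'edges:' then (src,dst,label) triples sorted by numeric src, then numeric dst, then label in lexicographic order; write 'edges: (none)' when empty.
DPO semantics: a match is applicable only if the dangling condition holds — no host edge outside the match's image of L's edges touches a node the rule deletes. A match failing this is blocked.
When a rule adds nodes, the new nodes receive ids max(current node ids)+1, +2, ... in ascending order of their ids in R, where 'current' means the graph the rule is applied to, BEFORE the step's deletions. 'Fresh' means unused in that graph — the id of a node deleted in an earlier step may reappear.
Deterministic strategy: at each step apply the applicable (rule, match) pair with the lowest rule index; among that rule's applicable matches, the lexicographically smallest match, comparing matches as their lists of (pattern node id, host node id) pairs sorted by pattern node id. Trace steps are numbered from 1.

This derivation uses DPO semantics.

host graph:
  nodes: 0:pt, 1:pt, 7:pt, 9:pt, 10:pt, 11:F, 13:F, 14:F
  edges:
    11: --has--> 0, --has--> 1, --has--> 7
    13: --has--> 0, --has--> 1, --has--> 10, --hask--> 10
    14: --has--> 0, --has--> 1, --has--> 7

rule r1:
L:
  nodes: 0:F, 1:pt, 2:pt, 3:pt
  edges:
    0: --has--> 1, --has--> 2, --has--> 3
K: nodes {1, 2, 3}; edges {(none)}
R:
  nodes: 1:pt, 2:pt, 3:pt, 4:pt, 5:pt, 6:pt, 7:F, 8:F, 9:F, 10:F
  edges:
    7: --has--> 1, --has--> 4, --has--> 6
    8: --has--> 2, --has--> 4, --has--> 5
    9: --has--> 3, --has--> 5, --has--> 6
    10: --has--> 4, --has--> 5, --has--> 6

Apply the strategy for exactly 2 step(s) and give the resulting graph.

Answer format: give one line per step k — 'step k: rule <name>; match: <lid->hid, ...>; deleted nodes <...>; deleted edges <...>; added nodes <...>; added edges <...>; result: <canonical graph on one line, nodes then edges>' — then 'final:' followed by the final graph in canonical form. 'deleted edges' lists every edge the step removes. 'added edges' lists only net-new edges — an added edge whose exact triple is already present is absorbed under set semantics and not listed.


step 1: rule r1; match: 0->11, 1->0, 2->1, 3->7; deleted nodes 11; deleted edges (11,0,has); (11,1,has); (11,7,has); added nodes 15, 16, 17, 18, 19, 20, 21; added edges (18,0,has); (18,15,has); (18,17,has); (19,1,has); (19,15,has); (19,16,has); (20,7,has); (20,16,has); (20,17,has); (21,15,has); (21,16,has); (21,17,has); result: nodes: 0:pt, 1:pt, 7:pt, 9:pt, 10:pt, 13:F, 14:F, 15:pt, 16:pt, 17:pt, 18:F, 19:F, 20:F, 21:F edges: (13,0,has); (13,1,has); (13,10,has); (13,10,hask); (14,0,has); (14,1,has); (14,7,has); (18,0,has); (18,15,has); (18,17,has); (19,1,has); (19,15,has); (19,16,has); (20,7,has); (20,16,has); (20,17,has); (21,15,has); (21,16,has); (21,17,has)
step 2: rule r1; match: 0->14, 1->0, 2->1, 3->7; deleted nodes 14; deleted edges (14,0,has); (14,1,has); (14,7,has); added nodes 22, 23, 24, 25, 26, 27, 28; added edges (25,0,has); (25,22,has); (25,24,has); (26,1,has); (26,22,has); (26,23,has); (27,7,has); (27,23,has); (27,24,has); (28,22,has); (28,23,has); (28,24,has); result: nodes: 0:pt, 1:pt, 7:pt, 9:pt, 10:pt, 13:F, 15:pt, 16:pt, 17:pt, 18:F, 19:F, 20:F, 21:F, 22:pt, 23:pt, 24:pt, 25:F, 26:F, 27:F, 28:F edges: (13,0,has); (13,1,has); (13,10,has); (13,10,hask); (18,0,has); (18,15,has); (18,17,has); (19,1,has); (19,15,has); (19,16,has); (20,7,has); (20,16,has); (20,17,has); (21,15,has); (21,16,has); (21,17,has); (25,0,has); (25,22,has); (25,24,has); (26,1,has); (26,22,has); (26,23,has); (27,7,has); (27,23,has); (27,24,has); (28,22,has); (28,23,has); (28,24,has)
final:
nodes: 0:pt, 1:pt, 7:pt, 9:pt, 10:pt, 13:F, 15:pt, 16:pt, 17:pt, 18:F, 19:F, 20:F, 21:F, 22:pt, 23:pt, 24:pt, 25:F, 26:F, 27:F, 28:F
edges: (13,0,has); (13,1,has); (13,10,has); (13,10,hask); (18,0,has); (18,15,has); (18,17,has); (19,1,has); (19,15,has); (19,16,has); (20,7,has); (20,16,has); (20,17,has); (21,15,has); (21,16,has); (21,17,has); (25,0,has); (25,22,has); (25,24,has); (26,1,has); (26,22,has); (26,23,has); (27,7,has); (27,23,has); (27,24,has); (28,22,has); (28,23,has); (28,24,has)


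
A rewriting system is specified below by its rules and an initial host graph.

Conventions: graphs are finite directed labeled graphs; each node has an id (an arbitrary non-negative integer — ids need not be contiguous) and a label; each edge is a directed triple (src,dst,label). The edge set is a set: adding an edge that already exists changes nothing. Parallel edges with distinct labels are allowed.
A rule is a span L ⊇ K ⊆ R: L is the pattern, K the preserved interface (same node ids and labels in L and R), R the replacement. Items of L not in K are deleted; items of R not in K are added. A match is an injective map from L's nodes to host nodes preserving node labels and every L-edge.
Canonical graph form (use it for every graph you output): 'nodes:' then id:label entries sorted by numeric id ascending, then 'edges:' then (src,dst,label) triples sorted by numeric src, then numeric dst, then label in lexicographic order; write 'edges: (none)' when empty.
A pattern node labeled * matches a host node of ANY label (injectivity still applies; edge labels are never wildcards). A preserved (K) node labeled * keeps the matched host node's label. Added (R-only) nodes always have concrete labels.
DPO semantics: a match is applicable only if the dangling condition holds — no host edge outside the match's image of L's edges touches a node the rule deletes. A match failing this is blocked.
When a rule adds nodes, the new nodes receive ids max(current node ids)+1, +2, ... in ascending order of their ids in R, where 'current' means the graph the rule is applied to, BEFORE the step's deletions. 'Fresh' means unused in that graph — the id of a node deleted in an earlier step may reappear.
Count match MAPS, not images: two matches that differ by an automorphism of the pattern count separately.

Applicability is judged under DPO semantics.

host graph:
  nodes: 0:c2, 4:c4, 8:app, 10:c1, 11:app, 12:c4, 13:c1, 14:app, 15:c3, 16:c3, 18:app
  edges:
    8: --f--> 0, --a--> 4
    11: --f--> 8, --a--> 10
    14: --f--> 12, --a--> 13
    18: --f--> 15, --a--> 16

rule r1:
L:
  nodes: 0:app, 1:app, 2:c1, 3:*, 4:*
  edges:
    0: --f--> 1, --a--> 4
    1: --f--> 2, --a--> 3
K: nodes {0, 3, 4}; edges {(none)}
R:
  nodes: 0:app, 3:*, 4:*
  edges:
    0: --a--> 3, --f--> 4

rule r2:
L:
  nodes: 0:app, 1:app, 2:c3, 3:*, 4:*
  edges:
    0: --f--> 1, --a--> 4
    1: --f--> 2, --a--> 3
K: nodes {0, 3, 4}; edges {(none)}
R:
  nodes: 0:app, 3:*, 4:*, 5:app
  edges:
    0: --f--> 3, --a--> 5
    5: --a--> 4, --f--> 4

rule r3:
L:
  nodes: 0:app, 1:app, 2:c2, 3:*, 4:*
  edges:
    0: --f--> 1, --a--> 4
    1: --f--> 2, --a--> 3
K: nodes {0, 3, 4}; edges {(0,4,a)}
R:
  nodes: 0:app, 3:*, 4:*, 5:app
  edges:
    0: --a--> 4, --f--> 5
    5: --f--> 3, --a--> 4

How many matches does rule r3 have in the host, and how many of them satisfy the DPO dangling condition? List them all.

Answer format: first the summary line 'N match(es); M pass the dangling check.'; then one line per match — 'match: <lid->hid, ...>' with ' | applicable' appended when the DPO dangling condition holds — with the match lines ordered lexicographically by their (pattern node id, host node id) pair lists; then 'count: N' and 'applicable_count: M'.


1 match(es); 1 pass the dangling check.
match: 0->11, 1->8, 2->0, 3->4, 4->10 | applicable
count: 1
applicable_count: 1


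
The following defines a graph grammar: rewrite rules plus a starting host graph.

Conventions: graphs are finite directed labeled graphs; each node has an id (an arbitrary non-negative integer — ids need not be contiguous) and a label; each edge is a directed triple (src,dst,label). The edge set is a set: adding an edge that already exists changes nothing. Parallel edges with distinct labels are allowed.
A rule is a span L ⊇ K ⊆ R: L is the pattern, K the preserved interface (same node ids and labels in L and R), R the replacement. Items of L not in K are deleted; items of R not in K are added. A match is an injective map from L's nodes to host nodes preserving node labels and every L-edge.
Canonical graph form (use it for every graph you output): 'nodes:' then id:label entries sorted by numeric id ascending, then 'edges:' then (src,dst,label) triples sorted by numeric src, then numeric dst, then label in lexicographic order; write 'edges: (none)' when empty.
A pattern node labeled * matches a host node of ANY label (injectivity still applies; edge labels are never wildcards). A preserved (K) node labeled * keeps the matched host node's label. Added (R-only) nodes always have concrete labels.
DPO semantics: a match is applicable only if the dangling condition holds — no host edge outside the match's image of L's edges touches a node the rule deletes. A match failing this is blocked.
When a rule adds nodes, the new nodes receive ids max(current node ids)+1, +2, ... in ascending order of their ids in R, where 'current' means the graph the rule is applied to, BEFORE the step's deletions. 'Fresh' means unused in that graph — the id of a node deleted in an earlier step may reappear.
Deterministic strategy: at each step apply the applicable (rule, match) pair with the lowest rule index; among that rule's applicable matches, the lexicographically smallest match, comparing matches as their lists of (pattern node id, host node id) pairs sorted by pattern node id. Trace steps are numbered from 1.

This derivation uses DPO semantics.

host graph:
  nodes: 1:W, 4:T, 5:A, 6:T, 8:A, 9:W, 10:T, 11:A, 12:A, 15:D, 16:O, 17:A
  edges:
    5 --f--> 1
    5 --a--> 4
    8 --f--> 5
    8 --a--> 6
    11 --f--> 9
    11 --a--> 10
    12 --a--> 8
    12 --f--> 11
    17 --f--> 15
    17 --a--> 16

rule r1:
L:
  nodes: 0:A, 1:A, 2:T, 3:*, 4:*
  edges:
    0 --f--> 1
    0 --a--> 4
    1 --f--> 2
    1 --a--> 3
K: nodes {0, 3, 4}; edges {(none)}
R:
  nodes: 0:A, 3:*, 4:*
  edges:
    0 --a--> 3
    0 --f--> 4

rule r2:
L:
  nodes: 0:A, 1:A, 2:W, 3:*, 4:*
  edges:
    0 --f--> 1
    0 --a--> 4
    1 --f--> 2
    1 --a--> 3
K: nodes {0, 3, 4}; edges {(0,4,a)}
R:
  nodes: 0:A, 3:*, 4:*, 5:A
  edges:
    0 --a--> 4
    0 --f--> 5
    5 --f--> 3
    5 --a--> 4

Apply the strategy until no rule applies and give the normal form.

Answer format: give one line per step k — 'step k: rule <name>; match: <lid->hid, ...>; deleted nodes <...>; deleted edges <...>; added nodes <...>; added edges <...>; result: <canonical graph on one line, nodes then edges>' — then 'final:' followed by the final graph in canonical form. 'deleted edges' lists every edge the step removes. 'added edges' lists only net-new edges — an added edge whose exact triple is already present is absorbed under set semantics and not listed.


step 1: rule r2; match: 0->8, 1->5, 2->1, 3->4, 4->6; deleted nodes 1, 5; deleted edges (5,1,f); (5,4,a); (8,5,f); added nodes 18; added edges (8,18,f); (18,4,f); (18,6,a); result: nodes: 4:T, 6:T, 8:A, 9:W, 10:T, 11:A, 12:A, 15:D, 16:O, 17:A, 18:A edges: (8,6,a); (8,18,f); (11,9,f); (11,10,a); (12,8,a); (12,11,f); (17,15,f); (17,16,a); (18,4,f); (18,6,a)
step 2: rule r2; match: 0->12, 1->11, 2->9, 3->10, 4->8; deleted nodes 9, 11; deleted edges (11,9,f); (11,10,a); (12,11,f); added nodes 19; added edges (12,19,f); (19,8,a); (19,10,f); result: nodes: 4:T, 6:T, 8:A, 10:T, 12:A, 15:D, 16:O, 17:A, 18:A, 19:A edges: (8,6,a); (8,18,f); (12,8,a); (12,19,f); (17,15,f); (17,16,a); (18,4,f); (18,6,a); (19,8,a); (19,10,f)
final:
nodes: 4:T, 6:T, 8:A, 10:T, 12:A, 15:D, 16:O, 17:A, 18:A, 19:A
edges: (8,6,a); (8,18,f); (12,8,a); (12,19,f); (17,15,f); (17,16,a); (18,4,f); (18,6,a); (19,8,a); (19,10,f)


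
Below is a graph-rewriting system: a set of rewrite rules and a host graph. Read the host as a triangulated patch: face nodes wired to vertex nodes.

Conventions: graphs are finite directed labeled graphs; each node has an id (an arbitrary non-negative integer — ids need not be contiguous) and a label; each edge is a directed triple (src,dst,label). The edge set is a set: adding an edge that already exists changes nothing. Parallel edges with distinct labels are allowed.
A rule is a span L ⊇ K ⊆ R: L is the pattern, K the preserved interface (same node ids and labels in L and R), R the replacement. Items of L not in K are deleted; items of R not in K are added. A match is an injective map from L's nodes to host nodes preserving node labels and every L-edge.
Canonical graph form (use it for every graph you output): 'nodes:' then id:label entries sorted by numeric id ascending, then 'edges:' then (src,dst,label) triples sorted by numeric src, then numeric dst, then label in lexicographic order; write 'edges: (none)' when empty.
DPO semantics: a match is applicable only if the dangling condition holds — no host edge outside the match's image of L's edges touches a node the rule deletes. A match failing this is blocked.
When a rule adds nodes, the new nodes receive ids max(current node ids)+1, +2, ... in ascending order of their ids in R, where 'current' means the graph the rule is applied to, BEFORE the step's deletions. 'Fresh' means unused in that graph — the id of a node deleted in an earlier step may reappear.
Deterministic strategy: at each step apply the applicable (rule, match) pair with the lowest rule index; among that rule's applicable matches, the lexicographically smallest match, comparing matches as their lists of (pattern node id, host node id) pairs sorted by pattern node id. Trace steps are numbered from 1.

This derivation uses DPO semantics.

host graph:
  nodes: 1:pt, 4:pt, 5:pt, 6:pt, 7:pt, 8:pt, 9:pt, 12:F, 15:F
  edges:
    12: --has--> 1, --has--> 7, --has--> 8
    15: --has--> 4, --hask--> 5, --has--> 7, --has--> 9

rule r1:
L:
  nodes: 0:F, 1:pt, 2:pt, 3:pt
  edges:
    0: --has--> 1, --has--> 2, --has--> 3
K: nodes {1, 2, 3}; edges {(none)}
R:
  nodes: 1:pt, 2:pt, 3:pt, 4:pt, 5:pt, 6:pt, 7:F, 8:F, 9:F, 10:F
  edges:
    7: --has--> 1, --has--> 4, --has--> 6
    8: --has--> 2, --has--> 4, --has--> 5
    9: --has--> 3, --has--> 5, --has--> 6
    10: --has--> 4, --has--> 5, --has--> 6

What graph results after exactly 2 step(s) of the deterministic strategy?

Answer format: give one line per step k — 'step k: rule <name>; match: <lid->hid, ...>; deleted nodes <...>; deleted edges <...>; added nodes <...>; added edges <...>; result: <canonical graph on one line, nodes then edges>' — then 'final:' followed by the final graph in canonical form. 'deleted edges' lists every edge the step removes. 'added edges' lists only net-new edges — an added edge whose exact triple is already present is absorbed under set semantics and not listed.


step 1: rule r1; match: 0->12, 1->1, 2->7, 3->8; deleted nodes 12; deleted edges (12,1,has); (12,7,has); (12,8,has); added nodes 16, 17, 18, 19, 20, 21, 22; added edges (19,1,has); (19,16,has); (19,18,has); (20,7,has); (20,16,has); (20,17,has); (21,8,has); (21,17,has); (21,18,has); (22,16,has); (22,17,has); (22,18,has); result: nodes: 1:pt, 4:pt, 5:pt, 6:pt, 7:pt, 8:pt, 9:pt, 15:F, 16:pt, 17:pt, 18:pt, 19:F, 20:F, 21:F, 22:F edges: (15,4,has); (15,5,hask); (15,7,has); (15,9,has); (19,1,has); (19,16,has); (19,18,has); (20,7,has); (20,16,has); (20,17,has); (21,8,has); (21,17,has); (21,18,has); (22,16,has); (22,17,has); (22,18,has)
step 2: rule r1; match: 0->19, 1->1, 2->16, 3->18; deleted nodes 19; deleted edges (19,1,has); (19,16,has); (19,18,has); added nodes 23, 24, 25, 26, 27, 28, 29; added edges (26,1,has); (26,23,has); (26,25,has); (27,16,has); (27,23,has); (27,24,has); (28,18,has); (28,24,has); (28,25,has); (29,23,has); (29,24,has); (29,25,has); result: nodes: 1:pt, 4:pt, 5:pt, 6:pt, 7:pt, 8:pt, 9:pt, 15:F, 16:pt, 17:pt, 18:pt, 20:F, 21:F, 22:F, 23:pt, 24:pt, 25:pt, 26:F, 27:F, 28:F, 29:F edges: (15,4,has); (15,5,hask); (15,7,has); (15,9,has); (20,7,has); (20,16,has); (20,17,has); (21,8,has); (21,17,has); (21,18,has); (22,16,has); (22,17,has); (22,18,has); (26,1,has); (26,23,has); (26,25,has); (27,16,has); (27,23,has); (27,24,has); (28,18,has); (28,24,has); (28,25,has); (29,23,has); (29,24,has); (29,25,has)
final:
nodes: 1:pt, 4:pt, 5:pt, 6:pt, 7:pt, 8:pt, 9:pt, 15:F, 16:pt, 17:pt, 18:pt, 20:F, 21:F, 22:F, 23:pt, 24:pt, 25:pt, 26:F, 27:F, 28:F, 29:F
edges: (15,4,has); (15,5,hask); (15,7,has); (15,9,has); (20,7,has); (20,16,has); (20,17,has); (21,8,has); (21,17,has); (21,18,has); (22,16,has); (22,17,has); (22,18,has); (26,1,has); (26,23,has); (26,25,has); (27,16,has); (27,23,has); (27,24,has); (28,18,has); (28,24,has); (28,25,has); (29,23,has); (29,24,has); (29,25,has)
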